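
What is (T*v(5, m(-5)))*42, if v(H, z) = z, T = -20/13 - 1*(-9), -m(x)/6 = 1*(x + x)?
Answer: 244440/13 ≈ 18803.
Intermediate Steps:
m(x) = -12*x (m(x) = -6*(x + x) = -6*2*x = -12*x)
T = 97/13 (T = -20*1/13 + 9 = -20/13 + 9 = 97/13 ≈ 7.4615)
(T*v(5, m(-5)))*42 = (97*(-12*(-5))/13)*42 = ((97/13)*60)*42 = (5820/13)*42 = 244440/13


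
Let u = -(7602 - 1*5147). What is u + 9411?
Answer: 6956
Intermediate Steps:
u = -2455 (u = -(7602 - 5147) = -1*2455 = -2455)
u + 9411 = -2455 + 9411 = 6956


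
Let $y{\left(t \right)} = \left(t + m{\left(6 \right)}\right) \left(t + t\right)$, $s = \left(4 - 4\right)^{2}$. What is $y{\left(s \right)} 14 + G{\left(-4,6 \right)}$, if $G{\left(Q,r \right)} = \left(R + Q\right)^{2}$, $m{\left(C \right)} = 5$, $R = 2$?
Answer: $4$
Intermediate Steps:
$s = 0$ ($s = 0^{2} = 0$)
$y{\left(t \right)} = 2 t \left(5 + t\right)$ ($y{\left(t \right)} = \left(t + 5\right) \left(t + t\right) = \left(5 + t\right) 2 t = 2 t \left(5 + t\right)$)
$G{\left(Q,r \right)} = \left(2 + Q\right)^{2}$
$y{\left(s \right)} 14 + G{\left(-4,6 \right)} = 2 \cdot 0 \left(5 + 0\right) 14 + \left(2 - 4\right)^{2} = 2 \cdot 0 \cdot 5 \cdot 14 + \left(-2\right)^{2} = 0 \cdot 14 + 4 = 0 + 4 = 4$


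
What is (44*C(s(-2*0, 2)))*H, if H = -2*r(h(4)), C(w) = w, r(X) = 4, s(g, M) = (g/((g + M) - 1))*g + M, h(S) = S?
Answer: -704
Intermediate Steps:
s(g, M) = M + g²/(-1 + M + g) (s(g, M) = (g/((M + g) - 1))*g + M = (g/(-1 + M + g))*g + M = g²/(-1 + M + g) + M = M + g²/(-1 + M + g))
H = -8 (H = -2*4 = -8)
(44*C(s(-2*0, 2)))*H = (44*((2² + (-2*0)² - 1*2 + 2*(-2*0))/(-1 + 2 - 2*0)))*(-8) = (44*((4 + 0² - 2 + 2*0)/(-1 + 2 + 0)))*(-8) = (44*((4 + 0 - 2 + 0)/1))*(-8) = (44*(1*2))*(-8) = (44*2)*(-8) = 88*(-8) = -704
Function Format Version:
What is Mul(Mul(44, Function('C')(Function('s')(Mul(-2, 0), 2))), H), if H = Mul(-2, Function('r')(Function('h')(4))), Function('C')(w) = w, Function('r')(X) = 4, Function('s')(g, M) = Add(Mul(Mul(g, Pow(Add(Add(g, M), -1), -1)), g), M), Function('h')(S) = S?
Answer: -704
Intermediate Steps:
Function('s')(g, M) = Add(M, Mul(Pow(g, 2), Pow(Add(-1, M, g), -1))) (Function('s')(g, M) = Add(Mul(Mul(g, Pow(Add(Add(M, g), -1), -1)), g), M) = Add(Mul(Mul(g, Pow(Add(-1, M, g), -1)), g), M) = Add(Mul(Pow(g, 2), Pow(Add(-1, M, g), -1)), M) = Add(M, Mul(Pow(g, 2), Pow(Add(-1, M, g), -1))))
H = -8 (H = Mul(-2, 4) = -8)
Mul(Mul(44, Function('C')(Function('s')(Mul(-2, 0), 2))), H) = Mul(Mul(44, Mul(Pow(Add(-1, 2, Mul(-2, 0)), -1), Add(Pow(2, 2), Pow(Mul(-2, 0), 2), Mul(-1, 2), Mul(2, Mul(-2, 0))))), -8) = Mul(Mul(44, Mul(Pow(Add(-1, 2, 0), -1), Add(4, Pow(0, 2), -2, Mul(2, 0)))), -8) = Mul(Mul(44, Mul(Pow(1, -1), Add(4, 0, -2, 0))), -8) = Mul(Mul(44, Mul(1, 2)), -8) = Mul(Mul(44, 2), -8) = Mul(88, -8) = -704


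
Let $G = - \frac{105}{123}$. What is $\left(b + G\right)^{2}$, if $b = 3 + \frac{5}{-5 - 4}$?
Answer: $\frac{344569}{136161} \approx 2.5306$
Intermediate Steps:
$G = - \frac{35}{41}$ ($G = \left(-105\right) \frac{1}{123} = - \frac{35}{41} \approx -0.85366$)
$b = \frac{22}{9}$ ($b = 3 + \frac{5}{-9} = 3 + 5 \left(- \frac{1}{9}\right) = 3 - \frac{5}{9} = \frac{22}{9} \approx 2.4444$)
$\left(b + G\right)^{2} = \left(\frac{22}{9} - \frac{35}{41}\right)^{2} = \left(\frac{587}{369}\right)^{2} = \frac{344569}{136161}$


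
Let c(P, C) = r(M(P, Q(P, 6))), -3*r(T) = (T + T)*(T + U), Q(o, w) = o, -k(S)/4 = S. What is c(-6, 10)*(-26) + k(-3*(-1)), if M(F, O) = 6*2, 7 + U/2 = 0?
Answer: -428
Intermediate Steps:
k(S) = -4*S
U = -14 (U = -14 + 2*0 = -14 + 0 = -14)
M(F, O) = 12
r(T) = -2*T*(-14 + T)/3 (r(T) = -(T + T)*(T - 14)/3 = -2*T*(-14 + T)/3)
c(P, C) = 16 (c(P, C) = (2/3)*12*(14 - 1*12) = (2/3)*12*(14 - 12) = (2/3)*12*2 = 16)
c(-6, 10)*(-26) + k(-3*(-1)) = 16*(-26) - (-12)*(-1) = -416 - 4*3 = -416 - 12 = -428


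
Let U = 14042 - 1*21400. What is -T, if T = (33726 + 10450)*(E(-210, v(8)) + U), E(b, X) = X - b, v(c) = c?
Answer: 315416640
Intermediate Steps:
U = -7358 (U = 14042 - 21400 = -7358)
T = -315416640 (T = (33726 + 10450)*((8 - 1*(-210)) - 7358) = 44176*((8 + 210) - 7358) = 44176*(218 - 7358) = 44176*(-7140) = -315416640)
-T = -1*(-315416640) = 315416640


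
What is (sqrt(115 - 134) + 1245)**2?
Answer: (1245 + I*sqrt(19))**2 ≈ 1.55e+6 + 1.085e+4*I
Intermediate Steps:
(sqrt(115 - 134) + 1245)**2 = (sqrt(-19) + 1245)**2 = (I*sqrt(19) + 1245)**2 = (1245 + I*sqrt(19))**2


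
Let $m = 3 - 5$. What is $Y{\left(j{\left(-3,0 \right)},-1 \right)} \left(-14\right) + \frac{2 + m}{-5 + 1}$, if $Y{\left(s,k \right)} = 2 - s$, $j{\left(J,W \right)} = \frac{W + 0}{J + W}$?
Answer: $-28$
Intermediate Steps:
$m = -2$ ($m = 3 - 5 = -2$)
$j{\left(J,W \right)} = \frac{W}{J + W}$
$Y{\left(j{\left(-3,0 \right)},-1 \right)} \left(-14\right) + \frac{2 + m}{-5 + 1} = \left(2 - \frac{0}{-3 + 0}\right) \left(-14\right) + \frac{2 - 2}{-5 + 1} = \left(2 - \frac{0}{-3}\right) \left(-14\right) + \frac{0}{-4} = \left(2 - 0 \left(- \frac{1}{3}\right)\right) \left(-14\right) + 0 \left(- \frac{1}{4}\right) = \left(2 - 0\right) \left(-14\right) + 0 = \left(2 + 0\right) \left(-14\right) + 0 = 2 \left(-14\right) + 0 = -28 + 0 = -28$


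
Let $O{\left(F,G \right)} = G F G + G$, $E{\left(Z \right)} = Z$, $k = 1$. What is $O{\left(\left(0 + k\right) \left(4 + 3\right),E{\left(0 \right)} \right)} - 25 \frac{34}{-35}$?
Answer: $\frac{170}{7} \approx 24.286$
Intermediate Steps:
$O{\left(F,G \right)} = G + F G^{2}$ ($O{\left(F,G \right)} = F G G + G = F G^{2} + G = G + F G^{2}$)
$O{\left(\left(0 + k\right) \left(4 + 3\right),E{\left(0 \right)} \right)} - 25 \frac{34}{-35} = 0 \left(1 + \left(0 + 1\right) \left(4 + 3\right) 0\right) - 25 \frac{34}{-35} = 0 \left(1 + 1 \cdot 7 \cdot 0\right) - 25 \cdot 34 \left(- \frac{1}{35}\right) = 0 \left(1 + 7 \cdot 0\right) - - \frac{170}{7} = 0 \left(1 + 0\right) + \frac{170}{7} = 0 \cdot 1 + \frac{170}{7} = 0 + \frac{170}{7} = \frac{170}{7}$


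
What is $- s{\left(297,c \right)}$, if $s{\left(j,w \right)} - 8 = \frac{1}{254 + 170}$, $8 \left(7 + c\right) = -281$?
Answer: $- \frac{3393}{424} \approx -8.0024$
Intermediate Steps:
$c = - \frac{337}{8}$ ($c = -7 + \frac{1}{8} \left(-281\right) = -7 - \frac{281}{8} = - \frac{337}{8} \approx -42.125$)
$s{\left(j,w \right)} = \frac{3393}{424}$ ($s{\left(j,w \right)} = 8 + \frac{1}{254 + 170} = 8 + \frac{1}{424} = \frac{3393}{424}$)
$- s{\left(297,c \right)} = \left(-1\right) \frac{3393}{424} = - \frac{3393}{424}$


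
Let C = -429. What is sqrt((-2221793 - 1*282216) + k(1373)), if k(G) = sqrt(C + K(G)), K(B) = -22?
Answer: sqrt(-2504009 + I*sqrt(451)) ≈ 0.007 + 1582.4*I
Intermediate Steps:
k(G) = I*sqrt(451) (k(G) = sqrt(-429 - 22) = sqrt(-451) = I*sqrt(451))
sqrt((-2221793 - 1*282216) + k(1373)) = sqrt((-2221793 - 1*282216) + I*sqrt(451)) = sqrt((-2221793 - 282216) + I*sqrt(451)) = sqrt(-2504009 + I*sqrt(451))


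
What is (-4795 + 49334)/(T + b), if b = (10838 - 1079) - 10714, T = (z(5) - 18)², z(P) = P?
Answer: -44539/786 ≈ -56.665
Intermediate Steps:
T = 169 (T = (5 - 18)² = (-13)² = 169)
b = -955 (b = 9759 - 10714 = -955)
(-4795 + 49334)/(T + b) = (-4795 + 49334)/(169 - 955) = 44539/(-786) = 44539*(-1/786) = -44539/786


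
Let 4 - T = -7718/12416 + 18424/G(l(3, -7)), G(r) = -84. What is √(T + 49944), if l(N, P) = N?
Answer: √271889445963/2328 ≈ 223.98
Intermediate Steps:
T = 4170937/18624 (T = 4 - (-7718/12416 + 18424/(-84)) = 4 - (-7718*1/12416 + 18424*(-1/84)) = 4 - (-3859/6208 - 658/3) = 4 - 1*(-4096441/18624) = 4 + 4096441/18624 = 4170937/18624 ≈ 223.95)
√(T + 49944) = √(4170937/18624 + 49944) = √(934327993/18624) = √271889445963/2328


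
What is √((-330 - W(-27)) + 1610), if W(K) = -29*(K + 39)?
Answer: 2*√407 ≈ 40.349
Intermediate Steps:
W(K) = -1131 - 29*K (W(K) = -29*(39 + K) = -1131 - 29*K)
√((-330 - W(-27)) + 1610) = √((-330 - (-1131 - 29*(-27))) + 1610) = √((-330 - (-1131 + 783)) + 1610) = √((-330 - 1*(-348)) + 1610) = √((-330 + 348) + 1610) = √(18 + 1610) = √1628 = 2*√407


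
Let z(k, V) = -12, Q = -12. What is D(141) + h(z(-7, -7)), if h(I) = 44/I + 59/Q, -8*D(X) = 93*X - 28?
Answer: -39461/24 ≈ -1644.2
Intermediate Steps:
D(X) = 7/2 - 93*X/8 (D(X) = -(93*X - 28)/8 = -(-28 + 93*X)/8 = 7/2 - 93*X/8)
h(I) = -59/12 + 44/I (h(I) = 44/I + 59/(-12) = 44/I + 59*(-1/12) = 44/I - 59/12 = -59/12 + 44/I)
D(141) + h(z(-7, -7)) = (7/2 - 93/8*141) + (-59/12 + 44/(-12)) = (7/2 - 13113/8) + (-59/12 + 44*(-1/12)) = -13085/8 + (-59/12 - 11/3) = -13085/8 - 103/12 = -39461/24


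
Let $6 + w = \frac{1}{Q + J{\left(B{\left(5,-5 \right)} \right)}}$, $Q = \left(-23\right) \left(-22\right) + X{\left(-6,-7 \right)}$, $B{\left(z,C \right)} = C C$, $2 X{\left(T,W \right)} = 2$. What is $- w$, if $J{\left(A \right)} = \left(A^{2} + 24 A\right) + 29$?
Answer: $\frac{10565}{1761} \approx 5.9994$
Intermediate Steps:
$X{\left(T,W \right)} = 1$ ($X{\left(T,W \right)} = \frac{1}{2} \cdot 2 = 1$)
$B{\left(z,C \right)} = C^{2}$
$J{\left(A \right)} = 29 + A^{2} + 24 A$
$Q = 507$ ($Q = \left(-23\right) \left(-22\right) + 1 = 506 + 1 = 507$)
$w = - \frac{10565}{1761}$ ($w = -6 + \frac{1}{507 + \left(29 + \left(\left(-5\right)^{2}\right)^{2} + 24 \left(-5\right)^{2}\right)} = -6 + \frac{1}{507 + \left(29 + 25^{2} + 24 \cdot 25\right)} = -6 + \frac{1}{507 + \left(29 + 625 + 600\right)} = -6 + \frac{1}{507 + 1254} = -6 + \frac{1}{1761} = - \frac{10565}{1761} \approx -5.9994$)
$- w = \left(-1\right) \left(- \frac{10565}{1761}\right) = \frac{10565}{1761}$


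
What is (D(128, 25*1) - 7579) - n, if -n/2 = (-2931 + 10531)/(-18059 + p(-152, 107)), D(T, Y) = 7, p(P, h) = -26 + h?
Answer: -68072308/8989 ≈ -7572.8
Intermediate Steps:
n = 7600/8989 (n = -2*(-2931 + 10531)/(-18059 + (-26 + 107)) = -15200/(-18059 + 81) = -15200/(-17978) = -15200*(-1)/17978 = -2*(-3800/8989) = 7600/8989 ≈ 0.84548)
(D(128, 25*1) - 7579) - n = (7 - 7579) - 1*7600/8989 = -7572 - 7600/8989 = -68072308/8989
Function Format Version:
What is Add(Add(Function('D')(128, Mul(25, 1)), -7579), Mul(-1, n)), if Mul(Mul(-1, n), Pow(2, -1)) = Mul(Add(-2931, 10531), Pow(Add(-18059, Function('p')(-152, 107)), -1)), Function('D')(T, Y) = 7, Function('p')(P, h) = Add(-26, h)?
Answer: Rational(-68072308, 8989) ≈ -7572.8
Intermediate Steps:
n = Rational(7600, 8989) (n = Mul(-2, Mul(Add(-2931, 10531), Pow(Add(-18059, Add(-26, 107)), -1))) = Mul(-2, Mul(7600, Pow(Add(-18059, 81), -1))) = Mul(-2, Mul(7600, Pow(-17978, -1))) = Mul(-2, Mul(7600, Rational(-1, 17978))) = Mul(-2, Rational(-3800, 8989)) = Rational(7600, 8989) ≈ 0.84548)
Add(Add(Function('D')(128, Mul(25, 1)), -7579), Mul(-1, n)) = Add(Add(7, -7579), Mul(-1, Rational(7600, 8989))) = Add(-7572, Rational(-7600, 8989)) = Rational(-68072308, 8989)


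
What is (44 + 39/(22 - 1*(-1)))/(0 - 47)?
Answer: -1051/1081 ≈ -0.97225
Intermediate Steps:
(44 + 39/(22 - 1*(-1)))/(0 - 47) = (44 + 39/(22 + 1))/(-47) = -(44 + 39/23)/47 = -1/47*1051/23 = -1051/1081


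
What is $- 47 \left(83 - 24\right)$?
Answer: $-2773$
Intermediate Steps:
$- 47 \left(83 - 24\right) = \left(-47\right) 59 = -2773$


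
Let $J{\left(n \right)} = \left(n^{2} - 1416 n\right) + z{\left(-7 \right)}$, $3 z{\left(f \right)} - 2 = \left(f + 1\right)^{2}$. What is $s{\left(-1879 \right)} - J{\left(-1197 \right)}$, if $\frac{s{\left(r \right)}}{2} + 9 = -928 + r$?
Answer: $- \frac{9400217}{3} \approx -3.1334 \cdot 10^{6}$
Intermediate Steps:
$z{\left(f \right)} = \frac{2}{3} + \frac{\left(1 + f\right)^{2}}{3}$ ($z{\left(f \right)} = \frac{2}{3} + \frac{\left(f + 1\right)^{2}}{3} = \frac{2}{3} + \frac{\left(1 + f\right)^{2}}{3}$)
$s{\left(r \right)} = -1874 + 2 r$ ($s{\left(r \right)} = -18 + 2 \left(-928 + r\right) = -18 + \left(-1856 + 2 r\right) = -1874 + 2 r$)
$J{\left(n \right)} = \frac{38}{3} + n^{2} - 1416 n$ ($J{\left(n \right)} = \left(n^{2} - 1416 n\right) + \left(\frac{2}{3} + \frac{\left(1 - 7\right)^{2}}{3}\right) = \left(n^{2} - 1416 n\right) + \left(\frac{2}{3} + \frac{\left(-6\right)^{2}}{3}\right) = \left(n^{2} - 1416 n\right) + \left(\frac{2}{3} + \frac{1}{3} \cdot 36\right) = \left(n^{2} - 1416 n\right) + \left(\frac{2}{3} + 12\right) = \left(n^{2} - 1416 n\right) + \frac{38}{3} = \frac{38}{3} + n^{2} - 1416 n$)
$s{\left(-1879 \right)} - J{\left(-1197 \right)} = \left(-1874 + 2 \left(-1879\right)\right) - \left(\frac{38}{3} + \left(-1197\right)^{2} - -1694952\right) = \left(-1874 - 3758\right) - \left(\frac{38}{3} + 1432809 + 1694952\right) = -5632 - \frac{9383321}{3} = - \frac{9400217}{3}$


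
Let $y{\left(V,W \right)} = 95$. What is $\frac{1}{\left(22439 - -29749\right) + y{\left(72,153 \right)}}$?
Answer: $\frac{1}{52283} \approx 1.9127 \cdot 10^{-5}$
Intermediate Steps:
$\frac{1}{\left(22439 - -29749\right) + y{\left(72,153 \right)}} = \frac{1}{\left(22439 - -29749\right) + 95} = \frac{1}{\left(22439 + 29749\right) + 95} = \frac{1}{52188 + 95} = \frac{1}{52283}$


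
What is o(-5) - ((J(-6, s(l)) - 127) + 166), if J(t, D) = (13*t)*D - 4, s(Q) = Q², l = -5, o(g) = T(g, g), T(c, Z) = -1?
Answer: 1914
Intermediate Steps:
o(g) = -1
J(t, D) = -4 + 13*D*t (J(t, D) = 13*D*t - 4 = -4 + 13*D*t)
o(-5) - ((J(-6, s(l)) - 127) + 166) = -1 - (((-4 + 13*(-5)²*(-6)) - 127) + 166) = -1 - (((-4 + 13*25*(-6)) - 127) + 166) = -1 - (((-4 - 1950) - 127) + 166) = -1 - ((-1954 - 127) + 166) = -1 - (-2081 + 166) = -1 - 1*(-1915) = -1 + 1915 = 1914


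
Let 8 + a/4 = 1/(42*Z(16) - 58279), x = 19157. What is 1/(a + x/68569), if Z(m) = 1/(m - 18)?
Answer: -999393175/31701436894 ≈ -0.031525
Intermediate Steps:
Z(m) = 1/(-18 + m)
a = -466401/14575 (a = -32 + 4/(42/(-18 + 16) - 58279) = -32 + 4/(42/(-2) - 58279) = -32 + 4/(42*(-½) - 58279) = -32 + 4/(-21 - 58279) = -32 + 4/(-58300) = -32 + 4*(-1/58300) = -32 - 1/14575 = -466401/14575 ≈ -32.000)
1/(a + x/68569) = 1/(-466401/14575 + 19157/68569) = 1/(-31701436894/999393175) = -999393175/31701436894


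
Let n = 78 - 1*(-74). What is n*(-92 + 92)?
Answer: 0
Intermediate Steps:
n = 152 (n = 78 + 74 = 152)
n*(-92 + 92) = 152*(-92 + 92) = 152*0 = 0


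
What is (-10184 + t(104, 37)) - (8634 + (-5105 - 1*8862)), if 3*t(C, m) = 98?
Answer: -14455/3 ≈ -4818.3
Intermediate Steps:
t(C, m) = 98/3 (t(C, m) = (⅓)*98 = 98/3)
(-10184 + t(104, 37)) - (8634 + (-5105 - 1*8862)) = (-10184 + 98/3) - (8634 + (-5105 - 1*8862)) = -30454/3 - (8634 + (-5105 - 8862)) = -30454/3 - (8634 - 13967) = -30454/3 - 1*(-5333) = -30454/3 + 5333 = -14455/3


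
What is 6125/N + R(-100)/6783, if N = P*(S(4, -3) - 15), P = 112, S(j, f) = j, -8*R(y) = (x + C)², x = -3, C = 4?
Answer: -5935147/1193808 ≈ -4.9716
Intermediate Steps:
R(y) = -⅛ (R(y) = -(-3 + 4)²/8 = -⅛*1² = -⅛*1 = -⅛)
N = -1232 (N = 112*(4 - 15) = 112*(-11) = -1232)
6125/N + R(-100)/6783 = 6125/(-1232) - ⅛/6783 = 6125*(-1/1232) - ⅛*1/6783 = -875/176 - 1/54264 = -5935147/1193808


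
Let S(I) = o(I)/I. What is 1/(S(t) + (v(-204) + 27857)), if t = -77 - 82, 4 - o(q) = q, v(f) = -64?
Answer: 159/4418924 ≈ 3.5982e-5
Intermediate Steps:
o(q) = 4 - q
t = -159
S(I) = (4 - I)/I
1/(S(t) + (v(-204) + 27857)) = 1/((4 - 1*(-159))/(-159) + (-64 + 27857)) = 1/(-(4 + 159)/159 + 27793) = 1/(-1/159*163 + 27793) = 1/(-163/159 + 27793) = 1/(4418924/159) = 159/4418924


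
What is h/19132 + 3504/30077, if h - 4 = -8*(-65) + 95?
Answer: 85656191/575433164 ≈ 0.14886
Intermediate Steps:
h = 619 (h = 4 + (-8*(-65) + 95) = 4 + (520 + 95) = 4 + 615 = 619)
h/19132 + 3504/30077 = 619/19132 + 3504/30077 = 85656191/575433164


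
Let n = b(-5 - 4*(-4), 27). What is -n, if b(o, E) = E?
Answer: -27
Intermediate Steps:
n = 27
-n = -1*27 = -27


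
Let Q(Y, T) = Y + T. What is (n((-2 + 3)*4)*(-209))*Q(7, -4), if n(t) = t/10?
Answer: -1254/5 ≈ -250.80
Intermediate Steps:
n(t) = t/10 (n(t) = t*(⅒) = t/10)
Q(Y, T) = T + Y
(n((-2 + 3)*4)*(-209))*Q(7, -4) = ((((-2 + 3)*4)/10)*(-209))*(-4 + 7) = (((1*4)/10)*(-209))*3 = (((⅒)*4)*(-209))*3 = ((⅖)*(-209))*3 = -418/5*3 = -1254/5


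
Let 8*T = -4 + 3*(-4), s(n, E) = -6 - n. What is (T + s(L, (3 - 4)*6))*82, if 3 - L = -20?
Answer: -2542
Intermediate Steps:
L = 23 (L = 3 - 1*(-20) = 3 + 20 = 23)
T = -2 (T = (-4 + 3*(-4))/8 = (-4 - 12)/8 = (1/8)*(-16) = -2)
(T + s(L, (3 - 4)*6))*82 = (-2 + (-6 - 1*23))*82 = (-2 + (-6 - 23))*82 = (-2 - 29)*82 = -31*82 = -2542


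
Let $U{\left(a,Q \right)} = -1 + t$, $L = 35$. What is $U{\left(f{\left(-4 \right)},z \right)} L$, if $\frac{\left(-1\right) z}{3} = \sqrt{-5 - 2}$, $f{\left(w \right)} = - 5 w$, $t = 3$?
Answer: $70$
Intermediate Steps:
$z = - 3 i \sqrt{7}$ ($z = - 3 \sqrt{-5 - 2} = - 3 \sqrt{-7} = - 3 i \sqrt{7} \approx - 7.9373 i$)
$U{\left(a,Q \right)} = 2$ ($U{\left(a,Q \right)} = -1 + 3 = 2$)
$U{\left(f{\left(-4 \right)},z \right)} L = 2 \cdot 35 = 70$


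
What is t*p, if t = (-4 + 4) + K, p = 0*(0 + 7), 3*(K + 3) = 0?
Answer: 0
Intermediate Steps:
K = -3 (K = -3 + (⅓)*0 = -3 + 0 = -3)
p = 0 (p = 0*7 = 0)
t = -3 (t = (-4 + 4) - 3 = 0 - 3 = -3)
t*p = -3*0 = 0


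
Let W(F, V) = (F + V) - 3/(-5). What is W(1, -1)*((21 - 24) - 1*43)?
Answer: -138/5 ≈ -27.600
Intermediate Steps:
W(F, V) = ⅗ + F + V (W(F, V) = (F + V) - 3*(-⅕) = (F + V) + ⅗ = ⅗ + F + V)
W(1, -1)*((21 - 24) - 1*43) = (⅗ + 1 - 1)*((21 - 24) - 1*43) = 3*(-3 - 43)/5 = (⅗)*(-46) = -138/5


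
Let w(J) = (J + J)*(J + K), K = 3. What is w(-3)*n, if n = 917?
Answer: 0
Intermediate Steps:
w(J) = 2*J*(3 + J) (w(J) = (J + J)*(J + 3) = (2*J)*(3 + J) = 2*J*(3 + J))
w(-3)*n = (2*(-3)*(3 - 3))*917 = (2*(-3)*0)*917 = 0*917 = 0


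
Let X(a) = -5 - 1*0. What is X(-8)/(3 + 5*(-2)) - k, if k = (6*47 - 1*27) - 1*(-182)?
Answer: -3054/7 ≈ -436.29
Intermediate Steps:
X(a) = -5 (X(a) = -5 + 0 = -5)
k = 437 (k = (282 - 27) + 182 = 255 + 182 = 437)
X(-8)/(3 + 5*(-2)) - k = -5/(3 + 5*(-2)) - 1*437 = -5/(3 - 10) - 437 = -5/(-7) - 437 = -5*(-⅐) - 437 = 5/7 - 437 = -3054/7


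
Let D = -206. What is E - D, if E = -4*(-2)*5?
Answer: 246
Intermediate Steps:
E = 40 (E = 8*5 = 40)
E - D = 40 - 1*(-206) = 40 + 206 = 246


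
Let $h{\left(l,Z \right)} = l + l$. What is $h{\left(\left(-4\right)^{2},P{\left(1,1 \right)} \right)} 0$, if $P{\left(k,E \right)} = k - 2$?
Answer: $0$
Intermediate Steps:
$P{\left(k,E \right)} = -2 + k$
$h{\left(l,Z \right)} = 2 l$
$h{\left(\left(-4\right)^{2},P{\left(1,1 \right)} \right)} 0 = 2 \left(-4\right)^{2} \cdot 0 = 2 \cdot 16 \cdot 0 = 32 \cdot 0 = 0$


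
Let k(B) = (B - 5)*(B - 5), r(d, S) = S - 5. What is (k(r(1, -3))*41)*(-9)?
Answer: -62361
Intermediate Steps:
r(d, S) = -5 + S
k(B) = (-5 + B)**2 (k(B) = (-5 + B)*(-5 + B) = (-5 + B)**2)
(k(r(1, -3))*41)*(-9) = ((-5 + (-5 - 3))**2*41)*(-9) = ((-5 - 8)**2*41)*(-9) = ((-13)**2*41)*(-9) = (169*41)*(-9) = 6929*(-9) = -62361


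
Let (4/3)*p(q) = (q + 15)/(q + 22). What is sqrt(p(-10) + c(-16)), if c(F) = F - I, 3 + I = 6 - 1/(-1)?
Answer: 3*I*sqrt(35)/4 ≈ 4.4371*I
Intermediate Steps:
I = 4 (I = -3 + (6 - 1/(-1)) = -3 + (6 - 1*(-1)) = -3 + (6 + 1) = -3 + 7 = 4)
p(q) = 3*(15 + q)/(4*(22 + q)) (p(q) = 3*((q + 15)/(q + 22))/4 = 3*((15 + q)/(22 + q))/4 = 3*(15 + q)/(4*(22 + q)))
c(F) = -4 + F (c(F) = F - 1*4 = F - 4 = -4 + F)
sqrt(p(-10) + c(-16)) = sqrt(3*(15 - 10)/(4*(22 - 10)) + (-4 - 16)) = sqrt((3/4)*5/12 - 20) = sqrt((3/4)*(1/12)*5 - 20) = sqrt(5/16 - 20) = sqrt(-315/16) = 3*I*sqrt(35)/4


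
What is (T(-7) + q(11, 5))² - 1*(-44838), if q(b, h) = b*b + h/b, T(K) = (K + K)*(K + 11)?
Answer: 5943798/121 ≈ 49122.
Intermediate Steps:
T(K) = 2*K*(11 + K) (T(K) = (2*K)*(11 + K) = 2*K*(11 + K))
q(b, h) = b² + h/b
(T(-7) + q(11, 5))² - 1*(-44838) = (2*(-7)*(11 - 7) + (5 + 11³)/11)² - 1*(-44838) = (2*(-7)*4 + (5 + 1331)/11)² + 44838 = (-56 + (1/11)*1336)² + 44838 = (-56 + 1336/11)² + 44838 = (720/11)² + 44838 = 518400/121 + 44838 = 5943798/121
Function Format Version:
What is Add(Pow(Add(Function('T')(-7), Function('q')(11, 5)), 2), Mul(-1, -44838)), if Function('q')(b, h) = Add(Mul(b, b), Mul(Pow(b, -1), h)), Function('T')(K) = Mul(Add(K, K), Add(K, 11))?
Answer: Rational(5943798, 121) ≈ 49122.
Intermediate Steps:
Function('T')(K) = Mul(2, K, Add(11, K)) (Function('T')(K) = Mul(Mul(2, K), Add(11, K)) = Mul(2, K, Add(11, K)))
Function('q')(b, h) = Add(Pow(b, 2), Mul(h, Pow(b, -1)))
Add(Pow(Add(Function('T')(-7), Function('q')(11, 5)), 2), Mul(-1, -44838)) = Add(Pow(Add(Mul(2, -7, Add(11, -7)), Mul(Pow(11, -1), Add(5, Pow(11, 3)))), 2), Mul(-1, -44838)) = Add(Pow(Add(Mul(2, -7, 4), Mul(Rational(1, 11), Add(5, 1331))), 2), 44838) = Add(Pow(Add(-56, Mul(Rational(1, 11), 1336)), 2), 44838) = Add(Pow(Add(-56, Rational(1336, 11)), 2), 44838) = Add(Pow(Rational(720, 11), 2), 44838) = Add(Rational(518400, 121), 44838) = Rational(5943798, 121)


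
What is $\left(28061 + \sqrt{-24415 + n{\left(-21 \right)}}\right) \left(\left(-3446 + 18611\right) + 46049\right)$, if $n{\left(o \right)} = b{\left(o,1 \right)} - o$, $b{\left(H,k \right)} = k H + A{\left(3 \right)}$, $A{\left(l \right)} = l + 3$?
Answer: $1717726054 + 61214 i \sqrt{24409} \approx 1.7177 \cdot 10^{9} + 9.5637 \cdot 10^{6} i$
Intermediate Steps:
$A{\left(l \right)} = 3 + l$
$b{\left(H,k \right)} = 6 + H k$ ($b{\left(H,k \right)} = k H + \left(3 + 3\right) = H k + 6 = 6 + H k$)
$n{\left(o \right)} = 6$ ($n{\left(o \right)} = \left(6 + o 1\right) - o = \left(6 + o\right) - o = 6$)
$\left(28061 + \sqrt{-24415 + n{\left(-21 \right)}}\right) \left(\left(-3446 + 18611\right) + 46049\right) = \left(28061 + \sqrt{-24415 + 6}\right) \left(\left(-3446 + 18611\right) + 46049\right) = \left(28061 + \sqrt{-24409}\right) \left(15165 + 46049\right) = \left(28061 + i \sqrt{24409}\right) 61214 = 1717726054 + 61214 i \sqrt{24409}$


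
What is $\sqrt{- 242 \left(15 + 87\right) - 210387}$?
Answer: $3 i \sqrt{26119} \approx 484.84 i$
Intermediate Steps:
$\sqrt{- 242 \left(15 + 87\right) - 210387} = \sqrt{\left(-242\right) 102 - 210387} = \sqrt{-24684 - 210387} = \sqrt{-235071} = 3 i \sqrt{26119}$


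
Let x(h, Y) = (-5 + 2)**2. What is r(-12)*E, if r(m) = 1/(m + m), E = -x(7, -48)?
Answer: 3/8 ≈ 0.37500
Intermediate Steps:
x(h, Y) = 9 (x(h, Y) = (-3)**2 = 9)
E = -9 (E = -1*9 = -9)
r(m) = 1/(2*m)
r(-12)*E = ((1/2)/(-12))*(-9) = ((1/2)*(-1/12))*(-9) = -1/24*(-9) = 3/8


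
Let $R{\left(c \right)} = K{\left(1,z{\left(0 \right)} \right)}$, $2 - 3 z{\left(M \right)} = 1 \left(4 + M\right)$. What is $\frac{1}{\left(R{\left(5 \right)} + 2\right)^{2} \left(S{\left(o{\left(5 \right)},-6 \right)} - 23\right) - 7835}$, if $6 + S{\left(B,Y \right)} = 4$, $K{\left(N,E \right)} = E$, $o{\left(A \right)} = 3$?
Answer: $- \frac{9}{70915} \approx -0.00012691$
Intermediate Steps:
$z{\left(M \right)} = - \frac{2}{3} - \frac{M}{3}$ ($z{\left(M \right)} = \frac{2}{3} - \frac{1 \left(4 + M\right)}{3} = \frac{2}{3} - \frac{4 + M}{3} = \frac{2}{3} - \left(\frac{4}{3} + \frac{M}{3}\right) = - \frac{2}{3} - \frac{M}{3}$)
$R{\left(c \right)} = - \frac{2}{3}$ ($R{\left(c \right)} = - \frac{2}{3} - 0 = - \frac{2}{3} + 0 = - \frac{2}{3}$)
$S{\left(B,Y \right)} = -2$ ($S{\left(B,Y \right)} = -6 + 4 = -2$)
$\frac{1}{\left(R{\left(5 \right)} + 2\right)^{2} \left(S{\left(o{\left(5 \right)},-6 \right)} - 23\right) - 7835} = \frac{1}{\left(- \frac{2}{3} + 2\right)^{2} \left(-2 - 23\right) - 7835} = \frac{1}{\left(\frac{4}{3}\right)^{2} \left(-25\right) - 7835} = \frac{1}{\frac{16}{9} \left(-25\right) - 7835} = \frac{1}{- \frac{400}{9} - 7835} = \frac{1}{- \frac{70915}{9}} = - \frac{9}{70915}$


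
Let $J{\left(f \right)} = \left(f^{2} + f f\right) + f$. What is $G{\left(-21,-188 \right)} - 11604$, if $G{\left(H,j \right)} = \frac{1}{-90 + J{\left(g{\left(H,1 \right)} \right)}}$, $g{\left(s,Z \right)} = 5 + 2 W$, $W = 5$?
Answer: $- \frac{4351499}{375} \approx -11604.0$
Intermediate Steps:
$g{\left(s,Z \right)} = 15$ ($g{\left(s,Z \right)} = 5 + 2 \cdot 5 = 5 + 10 = 15$)
$J{\left(f \right)} = f + 2 f^{2}$ ($J{\left(f \right)} = \left(f^{2} + f^{2}\right) + f = 2 f^{2} + f = f + 2 f^{2}$)
$G{\left(H,j \right)} = \frac{1}{375}$ ($G{\left(H,j \right)} = \frac{1}{-90 + 15 \left(1 + 2 \cdot 15\right)} = \frac{1}{-90 + 15 \left(1 + 30\right)} = \frac{1}{-90 + 15 \cdot 31} = \frac{1}{-90 + 465} = \frac{1}{375}$)
$G{\left(-21,-188 \right)} - 11604 = \frac{1}{375} - 11604 = - \frac{4351499}{375}$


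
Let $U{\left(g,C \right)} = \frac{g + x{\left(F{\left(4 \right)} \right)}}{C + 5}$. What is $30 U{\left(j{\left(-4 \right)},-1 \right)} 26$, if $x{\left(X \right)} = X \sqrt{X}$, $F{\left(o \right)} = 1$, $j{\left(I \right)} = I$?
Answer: $-585$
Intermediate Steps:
$x{\left(X \right)} = X^{\frac{3}{2}}$
$U{\left(g,C \right)} = \frac{1 + g}{5 + C}$ ($U{\left(g,C \right)} = \frac{g + 1^{\frac{3}{2}}}{C + 5} = \frac{g + 1}{5 + C} = \frac{1 + g}{5 + C}$)
$30 U{\left(j{\left(-4 \right)},-1 \right)} 26 = 30 \frac{1 - 4}{5 - 1} \cdot 26 = 30 \cdot \frac{1}{4} \left(-3\right) 26 = 30 \left(- \frac{3}{4}\right) 26 = \left(- \frac{45}{2}\right) 26 = -585$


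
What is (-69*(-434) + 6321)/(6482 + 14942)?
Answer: 36267/21424 ≈ 1.6928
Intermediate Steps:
(-69*(-434) + 6321)/(6482 + 14942) = (29946 + 6321)/21424 = 36267*(1/21424) = 36267/21424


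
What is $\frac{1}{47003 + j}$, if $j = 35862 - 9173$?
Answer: $\frac{1}{73692} \approx 1.357 \cdot 10^{-5}$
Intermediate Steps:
$j = 26689$
$\frac{1}{47003 + j} = \frac{1}{47003 + 26689} = \frac{1}{73692}$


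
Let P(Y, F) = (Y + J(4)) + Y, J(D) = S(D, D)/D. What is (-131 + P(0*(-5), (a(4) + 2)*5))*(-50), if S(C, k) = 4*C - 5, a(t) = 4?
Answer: 12825/2 ≈ 6412.5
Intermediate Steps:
S(C, k) = -5 + 4*C
J(D) = (-5 + 4*D)/D
P(Y, F) = 11/4 + 2*Y (P(Y, F) = (Y + (4 - 5/4)) + Y = (Y + 11/4) + Y = (11/4 + Y) + Y = 11/4 + 2*Y)
(-131 + P(0*(-5), (a(4) + 2)*5))*(-50) = (-131 + (11/4 + 2*(0*(-5))))*(-50) = (-131 + (11/4 + 2*0))*(-50) = (-131 + (11/4 + 0))*(-50) = (-131 + 11/4)*(-50) = -513/4*(-50) = 12825/2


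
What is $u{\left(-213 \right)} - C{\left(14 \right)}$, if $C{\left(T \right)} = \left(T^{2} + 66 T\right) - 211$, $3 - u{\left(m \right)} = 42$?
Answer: $-948$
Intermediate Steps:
$u{\left(m \right)} = -39$ ($u{\left(m \right)} = 3 - 42 = -39$)
$C{\left(T \right)} = -211 + T^{2} + 66 T$
$u{\left(-213 \right)} - C{\left(14 \right)} = -39 - \left(-211 + 14^{2} + 66 \cdot 14\right) = -39 - \left(-211 + 196 + 924\right) = -39 - 909 = -948$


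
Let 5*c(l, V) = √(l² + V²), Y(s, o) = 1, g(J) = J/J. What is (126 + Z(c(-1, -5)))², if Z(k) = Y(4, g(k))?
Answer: 16129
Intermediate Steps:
g(J) = 1
c(l, V) = √(V² + l²)/5 (c(l, V) = √(l² + V²)/5 = √(V² + l²)/5)
Z(k) = 1
(126 + Z(c(-1, -5)))² = (126 + 1)² = 127² = 16129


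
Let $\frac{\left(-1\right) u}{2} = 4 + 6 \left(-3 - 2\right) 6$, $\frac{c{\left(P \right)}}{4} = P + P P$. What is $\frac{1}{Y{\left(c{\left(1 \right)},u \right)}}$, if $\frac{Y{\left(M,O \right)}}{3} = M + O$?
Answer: $\frac{1}{1080} \approx 0.00092593$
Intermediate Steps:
$c{\left(P \right)} = 4 P + 4 P^{2}$ ($c{\left(P \right)} = 4 \left(P + P P\right) = 4 \left(P + P^{2}\right) = 4 P + 4 P^{2}$)
$u = 352$ ($u = - 2 \left(4 + 6 \left(-3 - 2\right) 6\right) = - 2 \left(4 + 6 \left(\left(-5\right) 6\right)\right) = - 2 \left(4 + 6 \left(-30\right)\right) = - 2 \left(4 - 180\right) = \left(-2\right) \left(-176\right) = 352$)
$Y{\left(M,O \right)} = 3 M + 3 O$ ($Y{\left(M,O \right)} = 3 \left(M + O\right) = 3 M + 3 O$)
$\frac{1}{Y{\left(c{\left(1 \right)},u \right)}} = \frac{1}{3 \cdot 4 \cdot 1 \left(1 + 1\right) + 3 \cdot 352} = \frac{1}{3 \cdot 4 \cdot 1 \cdot 2 + 1056} = \frac{1}{3 \cdot 8 + 1056} = \frac{1}{24 + 1056} = \frac{1}{1080}$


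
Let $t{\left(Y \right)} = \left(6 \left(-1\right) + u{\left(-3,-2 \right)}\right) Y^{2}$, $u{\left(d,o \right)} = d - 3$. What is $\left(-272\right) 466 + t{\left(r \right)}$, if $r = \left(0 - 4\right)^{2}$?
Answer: $-129824$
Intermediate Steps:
$u{\left(d,o \right)} = -3 + d$
$r = 16$ ($r = \left(-4\right)^{2} = 16$)
$t{\left(Y \right)} = - 12 Y^{2}$ ($t{\left(Y \right)} = \left(6 \left(-1\right) - 6\right) Y^{2} = \left(-6 - 6\right) Y^{2} = - 12 Y^{2}$)
$\left(-272\right) 466 + t{\left(r \right)} = \left(-272\right) 466 - 12 \cdot 16^{2} = -126752 - 3072 = -129824$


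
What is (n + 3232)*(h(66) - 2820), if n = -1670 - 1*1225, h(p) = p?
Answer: -928098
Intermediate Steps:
n = -2895 (n = -1670 - 1225 = -2895)
(n + 3232)*(h(66) - 2820) = (-2895 + 3232)*(66 - 2820) = 337*(-2754) = -928098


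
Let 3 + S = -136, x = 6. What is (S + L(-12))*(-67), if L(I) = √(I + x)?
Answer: 9313 - 67*I*√6 ≈ 9313.0 - 164.12*I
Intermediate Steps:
S = -139 (S = -3 - 136 = -139)
L(I) = √(6 + I) (L(I) = √(I + 6) = √(6 + I))
(S + L(-12))*(-67) = (-139 + √(6 - 12))*(-67) = (-139 + √(-6))*(-67) = (-139 + I*√6)*(-67) = 9313 - 67*I*√6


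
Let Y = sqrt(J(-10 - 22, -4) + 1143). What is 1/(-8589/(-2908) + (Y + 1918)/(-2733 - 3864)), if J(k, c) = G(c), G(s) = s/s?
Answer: 108889005085196/289952719418345 + 12397176224*sqrt(286)/289952719418345 ≈ 0.37626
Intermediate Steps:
G(s) = 1
J(k, c) = 1
Y = 2*sqrt(286) (Y = sqrt(1 + 1143) = sqrt(1144) = 2*sqrt(286) ≈ 33.823)
1/(-8589/(-2908) + (Y + 1918)/(-2733 - 3864)) = 1/(-8589/(-2908) + (2*sqrt(286) + 1918)/(-2733 - 3864)) = 1/(-8589*(-1/2908) + (1918 + 2*sqrt(286))/(-6597)) = 1/(8589/2908 + (1918 + 2*sqrt(286))*(-1/6597)) = 1/(8589/2908 + (-1918/6597 - 2*sqrt(286)/6597)) = 1/(51084089/19184076 - 2*sqrt(286)/6597)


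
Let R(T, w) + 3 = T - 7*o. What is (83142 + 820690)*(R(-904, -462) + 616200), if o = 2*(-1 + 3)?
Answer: 556096195480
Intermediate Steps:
o = 4 (o = 2*2 = 4)
R(T, w) = -31 + T (R(T, w) = -3 + (T - 7*4) = -3 + (T - 28) = -3 + (-28 + T) = -31 + T)
(83142 + 820690)*(R(-904, -462) + 616200) = (83142 + 820690)*((-31 - 904) + 616200) = 903832*(-935 + 616200) = 903832*615265 = 556096195480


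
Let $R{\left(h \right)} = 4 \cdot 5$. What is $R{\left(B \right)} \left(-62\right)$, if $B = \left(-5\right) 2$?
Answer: $-1240$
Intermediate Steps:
$B = -10$
$R{\left(h \right)} = 20$
$R{\left(B \right)} \left(-62\right) = 20 \left(-62\right) = -1240$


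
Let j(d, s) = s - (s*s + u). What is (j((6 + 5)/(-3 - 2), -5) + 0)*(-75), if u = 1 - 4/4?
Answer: 2250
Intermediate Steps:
u = 0 (u = 1 - 4*1/4 = 1 - 1 = 0)
j(d, s) = s - s**2 (j(d, s) = s - (s*s + 0) = s - (s**2 + 0) = s - s**2)
(j((6 + 5)/(-3 - 2), -5) + 0)*(-75) = (-5*(1 - 1*(-5)) + 0)*(-75) = (-5*(1 + 5) + 0)*(-75) = (-5*6 + 0)*(-75) = (-30 + 0)*(-75) = -30*(-75) = 2250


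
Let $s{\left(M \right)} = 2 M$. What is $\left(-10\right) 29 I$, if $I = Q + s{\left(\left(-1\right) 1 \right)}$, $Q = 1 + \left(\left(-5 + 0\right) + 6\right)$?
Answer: $0$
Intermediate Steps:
$Q = 2$ ($Q = 1 + \left(-5 + 6\right) = 1 + 1 = 2$)
$I = 0$ ($I = 2 + 2 \left(\left(-1\right) 1\right) = 2 + 2 \left(-1\right) = 2 - 2 = 0$)
$\left(-10\right) 29 I = \left(-10\right) 29 \cdot 0 = \left(-290\right) 0 = 0$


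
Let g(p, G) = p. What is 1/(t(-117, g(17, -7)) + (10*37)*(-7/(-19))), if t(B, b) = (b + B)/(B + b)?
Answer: 19/2609 ≈ 0.0072825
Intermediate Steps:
t(B, b) = 1 (t(B, b) = (B + b)/(B + b) = 1)
1/(t(-117, g(17, -7)) + (10*37)*(-7/(-19))) = 1/(1 + (10*37)*(-7/(-19))) = 1/(1 + 370*(-7*(-1/19))) = 1/(1 + 370*(7/19)) = 1/(1 + 2590/19) = 1/(2609/19) = 19/2609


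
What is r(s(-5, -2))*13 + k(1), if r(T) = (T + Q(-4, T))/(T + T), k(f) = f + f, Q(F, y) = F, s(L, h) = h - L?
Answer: -⅙ ≈ -0.16667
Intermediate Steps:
k(f) = 2*f
r(T) = (-4 + T)/(2*T) (r(T) = (T - 4)/(T + T) = (-4 + T)/((2*T)) = (-4 + T)*(1/(2*T)) = (-4 + T)/(2*T))
r(s(-5, -2))*13 + k(1) = ((-4 + (-2 - 1*(-5)))/(2*(-2 - 1*(-5))))*13 + 2*1 = ((-4 + (-2 + 5))/(2*(-2 + 5)))*13 + 2 = ((½)*(-4 + 3)/3)*13 + 2 = ((½)*(⅓)*(-1))*13 + 2 = -⅙*13 + 2 = -13/6 + 2 = -⅙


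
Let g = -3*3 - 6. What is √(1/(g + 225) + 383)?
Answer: √16890510/210 ≈ 19.570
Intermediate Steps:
g = -15 (g = -9 - 6 = -15)
√(1/(g + 225) + 383) = √(1/(-15 + 225) + 383) = √(1/210 + 383) = √(80431/210) = √16890510/210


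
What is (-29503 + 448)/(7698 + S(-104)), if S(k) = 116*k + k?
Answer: 13/2 ≈ 6.5000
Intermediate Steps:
S(k) = 117*k
(-29503 + 448)/(7698 + S(-104)) = (-29503 + 448)/(7698 + 117*(-104)) = -29055/(7698 - 12168) = -29055/(-4470) = -29055*(-1/4470) = 13/2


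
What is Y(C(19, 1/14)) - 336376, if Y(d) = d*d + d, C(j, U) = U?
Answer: -65929681/196 ≈ -3.3638e+5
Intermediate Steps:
Y(d) = d + d² (Y(d) = d² + d = d + d²)
Y(C(19, 1/14)) - 336376 = (1 + 1/14)/14 - 336376 = (1/14)*(15/14) - 336376 = 15/196 - 336376 = -65929681/196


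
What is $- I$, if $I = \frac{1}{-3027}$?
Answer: $\frac{1}{3027} \approx 0.00033036$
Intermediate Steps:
$I = - \frac{1}{3027} \approx -0.00033036$
$- I = \left(-1\right) \left(- \frac{1}{3027}\right) = \frac{1}{3027}$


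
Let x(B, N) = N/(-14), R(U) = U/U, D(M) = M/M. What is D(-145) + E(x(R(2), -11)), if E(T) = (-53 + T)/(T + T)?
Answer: -709/22 ≈ -32.227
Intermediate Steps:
D(M) = 1
R(U) = 1
x(B, N) = -N/14 (x(B, N) = N*(-1/14) = -N/14)
E(T) = (-53 + T)/(2*T) (E(T) = (-53 + T)/((2*T)) = (-53 + T)*(1/(2*T)) = (-53 + T)/(2*T))
D(-145) + E(x(R(2), -11)) = 1 + (-53 - 1/14*(-11))/(2*((-1/14*(-11)))) = 1 + (-53 + 11/14)/(2*(11/14)) = 1 + (½)*(14/11)*(-731/14) = 1 - 731/22 = -709/22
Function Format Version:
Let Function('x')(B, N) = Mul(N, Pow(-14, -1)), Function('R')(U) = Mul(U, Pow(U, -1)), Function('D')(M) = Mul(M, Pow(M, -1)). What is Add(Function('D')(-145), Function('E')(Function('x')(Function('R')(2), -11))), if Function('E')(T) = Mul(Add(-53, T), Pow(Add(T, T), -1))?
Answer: Rational(-709, 22) ≈ -32.227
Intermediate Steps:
Function('D')(M) = 1
Function('R')(U) = 1
Function('x')(B, N) = Mul(Rational(-1, 14), N) (Function('x')(B, N) = Mul(N, Rational(-1, 14)) = Mul(Rational(-1, 14), N))
Function('E')(T) = Mul(Rational(1, 2), Pow(T, -1), Add(-53, T)) (Function('E')(T) = Mul(Add(-53, T), Pow(Mul(2, T), -1)) = Mul(Add(-53, T), Mul(Rational(1, 2), Pow(T, -1))) = Mul(Rational(1, 2), Pow(T, -1), Add(-53, T)))
Add(Function('D')(-145), Function('E')(Function('x')(Function('R')(2), -11))) = Add(1, Mul(Rational(1, 2), Pow(Mul(Rational(-1, 14), -11), -1), Add(-53, Mul(Rational(-1, 14), -11)))) = Add(1, Mul(Rational(1, 2), Pow(Rational(11, 14), -1), Add(-53, Rational(11, 14)))) = Add(1, Mul(Rational(1, 2), Rational(14, 11), Rational(-731, 14))) = Add(1, Rational(-731, 22)) = Rational(-709, 22)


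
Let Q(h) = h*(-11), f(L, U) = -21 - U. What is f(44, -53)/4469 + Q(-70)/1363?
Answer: 3484746/6091247 ≈ 0.57209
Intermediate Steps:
Q(h) = -11*h
f(44, -53)/4469 + Q(-70)/1363 = (-21 - 1*(-53))/4469 - 11*(-70)/1363 = (-21 + 53)*(1/4469) + 770*(1/1363) = 32*(1/4469) + 770/1363 = 32/4469 + 770/1363 = 3484746/6091247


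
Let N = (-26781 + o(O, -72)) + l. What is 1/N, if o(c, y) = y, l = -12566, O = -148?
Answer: -1/39419 ≈ -2.5368e-5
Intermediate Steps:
N = -39419 (N = (-26781 - 72) - 12566 = -26853 - 12566 = -39419)
1/N = 1/(-39419) = -1/39419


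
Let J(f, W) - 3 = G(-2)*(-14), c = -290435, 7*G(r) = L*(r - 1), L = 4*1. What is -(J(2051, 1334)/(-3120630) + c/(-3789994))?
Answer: -75519820351/985597414685 ≈ -0.076623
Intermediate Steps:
L = 4
G(r) = -4/7 + 4*r/7 (G(r) = (4*(r - 1))/7 = (4*(-1 + r))/7 = (-4 + 4*r)/7 = -4/7 + 4*r/7)
J(f, W) = 27 (J(f, W) = 3 + (-4/7 + (4/7)*(-2))*(-14) = 3 + (-4/7 - 8/7)*(-14) = 3 - 12/7*(-14) = 3 + 24 = 27)
-(J(2051, 1334)/(-3120630) + c/(-3789994)) = -(27/(-3120630) - 290435/(-3789994)) = -(27*(-1/3120630) - 290435*(-1/3789994)) = -(-9/1040210 + 290435/3789994) = -1*75519820351/985597414685 = -75519820351/985597414685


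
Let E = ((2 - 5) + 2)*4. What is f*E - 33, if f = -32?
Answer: 95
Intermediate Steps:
E = -4 (E = (-3 + 2)*4 = -1*4 = -4)
f*E - 33 = -32*(-4) - 33 = 128 - 33 = 95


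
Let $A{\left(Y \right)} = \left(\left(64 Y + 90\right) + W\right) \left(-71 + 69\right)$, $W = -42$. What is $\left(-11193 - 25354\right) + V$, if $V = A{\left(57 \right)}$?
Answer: $-43939$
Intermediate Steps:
$A{\left(Y \right)} = -96 - 128 Y$ ($A{\left(Y \right)} = \left(\left(64 Y + 90\right) - 42\right) \left(-71 + 69\right) = \left(\left(90 + 64 Y\right) - 42\right) \left(-2\right) = \left(48 + 64 Y\right) \left(-2\right) = -96 - 128 Y$)
$V = -7392$ ($V = -96 - 7296 = -7392$)
$\left(-11193 - 25354\right) + V = \left(-11193 - 25354\right) - 7392 = -36547 - 7392 = -43939$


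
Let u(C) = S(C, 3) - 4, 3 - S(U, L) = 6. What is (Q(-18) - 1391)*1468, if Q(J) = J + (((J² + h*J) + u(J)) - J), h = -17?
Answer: -1127424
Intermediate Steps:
S(U, L) = -3 (S(U, L) = 3 - 1*6 = 3 - 6 = -3)
u(C) = -7 (u(C) = -3 - 4 = -7)
Q(J) = -7 + J² - 17*J (Q(J) = J + (((J² - 17*J) - 7) - J) = J + ((-7 + J² - 17*J) - J) = J + (-7 + J² - 18*J) = -7 + J² - 17*J)
(Q(-18) - 1391)*1468 = ((-7 + (-18)² - 17*(-18)) - 1391)*1468 = ((-7 + 324 + 306) - 1391)*1468 = (623 - 1391)*1468 = -768*1468 = -1127424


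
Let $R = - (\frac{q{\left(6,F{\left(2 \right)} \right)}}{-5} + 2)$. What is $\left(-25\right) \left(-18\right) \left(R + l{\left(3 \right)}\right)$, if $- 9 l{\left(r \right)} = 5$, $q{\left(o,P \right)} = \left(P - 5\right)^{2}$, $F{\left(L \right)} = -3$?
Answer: $4610$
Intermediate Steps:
$q{\left(o,P \right)} = \left(-5 + P\right)^{2}$
$l{\left(r \right)} = - \frac{5}{9}$ ($l{\left(r \right)} = \left(- \frac{1}{9}\right) 5 = - \frac{5}{9}$)
$R = \frac{54}{5}$ ($R = - (\frac{\left(-5 - 3\right)^{2}}{-5} + 2) = - (- \frac{\left(-8\right)^{2}}{5} + 2) = - (\left(- \frac{1}{5}\right) 64 + 2) = - (- \frac{64}{5} + 2) = \left(-1\right) \left(- \frac{54}{5}\right) = \frac{54}{5} \approx 10.8$)
$\left(-25\right) \left(-18\right) \left(R + l{\left(3 \right)}\right) = \left(-25\right) \left(-18\right) \left(\frac{54}{5} - \frac{5}{9}\right) = 450 \cdot \frac{461}{45} = 4610$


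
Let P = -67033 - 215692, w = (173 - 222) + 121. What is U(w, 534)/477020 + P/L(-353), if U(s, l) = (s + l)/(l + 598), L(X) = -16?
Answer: 9541732675231/539986640 ≈ 17670.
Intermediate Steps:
w = 72 (w = -49 + 121 = 72)
U(s, l) = (l + s)/(598 + l)
P = -282725
U(w, 534)/477020 + P/L(-353) = ((534 + 72)/(598 + 534))/477020 - 282725/(-16) = (606/1132)*(1/477020) - 282725*(-1/16) = ((1/1132)*606)*(1/477020) + 282725/16 = (303/566)*(1/477020) + 282725/16 = 303/269993320 + 282725/16 = 9541732675231/539986640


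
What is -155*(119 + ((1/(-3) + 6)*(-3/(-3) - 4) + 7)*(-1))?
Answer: -19995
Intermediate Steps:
-155*(119 + ((1/(-3) + 6)*(-3/(-3) - 4) + 7)*(-1)) = -155*(119 + ((-⅓ + 6)*(-3*(-⅓) - 4) + 7)*(-1)) = -155*(119 + (17*(1 - 4)/3 + 7)*(-1)) = -155*(119 + ((17/3)*(-3) + 7)*(-1)) = -155*(119 + (-17 + 7)*(-1)) = -155*(119 - 10*(-1)) = -155*(119 + 10) = -155*129 = -19995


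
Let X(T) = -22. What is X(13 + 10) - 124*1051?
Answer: -130346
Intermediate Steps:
X(13 + 10) - 124*1051 = -22 - 124*1051 = -22 - 130324 = -130346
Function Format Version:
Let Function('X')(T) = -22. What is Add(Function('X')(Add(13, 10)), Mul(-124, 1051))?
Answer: -130346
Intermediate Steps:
Add(Function('X')(Add(13, 10)), Mul(-124, 1051)) = Add(-22, Mul(-124, 1051)) = Add(-22, -130324) = -130346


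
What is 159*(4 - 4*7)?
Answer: -3816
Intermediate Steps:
159*(4 - 4*7) = 159*(4 - 28) = 159*(-24) = -3816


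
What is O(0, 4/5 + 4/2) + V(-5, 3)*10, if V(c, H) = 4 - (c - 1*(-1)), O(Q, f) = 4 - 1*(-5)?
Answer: 89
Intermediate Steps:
O(Q, f) = 9 (O(Q, f) = 4 + 5 = 9)
V(c, H) = 3 - c (V(c, H) = 4 - (c + 1) = 4 - (1 + c) = 4 + (-1 - c) = 3 - c)
O(0, 4/5 + 4/2) + V(-5, 3)*10 = 9 + (3 - 1*(-5))*10 = 9 + (3 + 5)*10 = 9 + 8*10 = 9 + 80 = 89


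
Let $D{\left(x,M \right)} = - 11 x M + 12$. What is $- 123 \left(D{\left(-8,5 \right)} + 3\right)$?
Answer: $-55965$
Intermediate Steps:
$D{\left(x,M \right)} = 12 - 11 M x$ ($D{\left(x,M \right)} = - 11 M x + 12 = 12 - 11 M x$)
$- 123 \left(D{\left(-8,5 \right)} + 3\right) = - 123 \left(\left(12 - 55 \left(-8\right)\right) + 3\right) = - 123 \left(\left(12 + 440\right) + 3\right) = - 123 \left(452 + 3\right) = \left(-123\right) 455 = -55965$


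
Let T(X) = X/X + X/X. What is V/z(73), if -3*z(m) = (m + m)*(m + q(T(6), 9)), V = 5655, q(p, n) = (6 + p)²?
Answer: -16965/20002 ≈ -0.84817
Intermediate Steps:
T(X) = 2 (T(X) = 1 + 1 = 2)
z(m) = -2*m*(64 + m)/3 (z(m) = -(m + m)*(m + (6 + 2)²)/3 = -2*m*(m + 8²)/3 = -2*m*(m + 64)/3 = -2*m*(64 + m)/3)
V/z(73) = 5655/((-⅔*73*(64 + 73))) = 5655/((-⅔*73*137)) = 5655/(-20002/3) = 5655*(-3/20002) = -16965/20002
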